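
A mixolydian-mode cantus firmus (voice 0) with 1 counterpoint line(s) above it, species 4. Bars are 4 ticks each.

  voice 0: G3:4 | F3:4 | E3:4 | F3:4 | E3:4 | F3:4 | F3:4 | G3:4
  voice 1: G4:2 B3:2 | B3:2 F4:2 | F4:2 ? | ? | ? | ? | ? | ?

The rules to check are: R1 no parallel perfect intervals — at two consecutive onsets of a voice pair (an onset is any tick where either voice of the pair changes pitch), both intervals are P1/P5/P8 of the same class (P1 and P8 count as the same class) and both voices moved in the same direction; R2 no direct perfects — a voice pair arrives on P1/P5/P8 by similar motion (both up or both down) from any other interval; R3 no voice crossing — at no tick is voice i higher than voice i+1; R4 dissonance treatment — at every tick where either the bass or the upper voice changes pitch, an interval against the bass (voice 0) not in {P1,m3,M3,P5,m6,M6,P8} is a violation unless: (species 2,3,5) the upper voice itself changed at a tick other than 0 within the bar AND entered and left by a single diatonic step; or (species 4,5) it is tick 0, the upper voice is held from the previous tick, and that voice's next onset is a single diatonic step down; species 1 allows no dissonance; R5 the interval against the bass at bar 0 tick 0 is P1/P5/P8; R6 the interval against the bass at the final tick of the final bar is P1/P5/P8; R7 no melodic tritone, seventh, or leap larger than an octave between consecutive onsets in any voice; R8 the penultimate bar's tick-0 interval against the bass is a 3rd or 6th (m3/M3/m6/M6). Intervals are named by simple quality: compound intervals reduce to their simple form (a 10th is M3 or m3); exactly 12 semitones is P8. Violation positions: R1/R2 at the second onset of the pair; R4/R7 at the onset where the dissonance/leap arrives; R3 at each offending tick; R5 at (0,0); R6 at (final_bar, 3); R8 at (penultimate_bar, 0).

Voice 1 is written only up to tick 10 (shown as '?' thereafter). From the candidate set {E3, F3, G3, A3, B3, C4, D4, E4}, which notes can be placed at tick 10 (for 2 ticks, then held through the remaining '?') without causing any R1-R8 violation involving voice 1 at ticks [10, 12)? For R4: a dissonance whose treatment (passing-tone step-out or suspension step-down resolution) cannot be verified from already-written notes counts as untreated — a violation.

{C4, E4}

E3: violates R7
F3: violates R4
G3: violates R7
A3: violates R4
B3: violates R7
C4: legal
D4: violates R4
E4: legal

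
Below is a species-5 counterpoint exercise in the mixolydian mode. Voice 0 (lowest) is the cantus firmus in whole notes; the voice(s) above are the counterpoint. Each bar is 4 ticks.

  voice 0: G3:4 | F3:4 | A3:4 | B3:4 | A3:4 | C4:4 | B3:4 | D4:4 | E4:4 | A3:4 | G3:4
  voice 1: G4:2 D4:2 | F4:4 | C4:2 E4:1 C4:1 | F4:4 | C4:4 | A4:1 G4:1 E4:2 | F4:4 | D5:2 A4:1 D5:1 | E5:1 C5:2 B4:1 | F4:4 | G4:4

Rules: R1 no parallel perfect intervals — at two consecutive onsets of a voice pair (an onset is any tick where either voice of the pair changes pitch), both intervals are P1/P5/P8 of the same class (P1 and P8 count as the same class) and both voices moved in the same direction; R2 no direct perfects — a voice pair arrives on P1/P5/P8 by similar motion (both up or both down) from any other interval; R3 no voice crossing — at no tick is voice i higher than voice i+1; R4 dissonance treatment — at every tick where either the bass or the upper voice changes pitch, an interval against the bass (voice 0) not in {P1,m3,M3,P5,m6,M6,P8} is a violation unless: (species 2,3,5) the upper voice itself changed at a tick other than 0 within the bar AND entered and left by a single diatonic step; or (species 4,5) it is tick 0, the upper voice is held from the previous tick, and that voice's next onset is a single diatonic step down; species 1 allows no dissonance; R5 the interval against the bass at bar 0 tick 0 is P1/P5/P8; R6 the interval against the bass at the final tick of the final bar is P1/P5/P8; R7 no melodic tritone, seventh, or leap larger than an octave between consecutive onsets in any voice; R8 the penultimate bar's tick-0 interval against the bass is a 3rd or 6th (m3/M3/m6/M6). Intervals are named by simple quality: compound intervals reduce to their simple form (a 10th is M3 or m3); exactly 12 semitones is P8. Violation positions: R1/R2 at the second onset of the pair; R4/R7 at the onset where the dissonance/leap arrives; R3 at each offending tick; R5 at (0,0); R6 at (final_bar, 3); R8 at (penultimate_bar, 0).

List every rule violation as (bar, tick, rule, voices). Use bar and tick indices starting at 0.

(3, 0, R4, (0, 1))
(6, 0, R4, (0, 1))
(7, 0, R2, (0, 1))
(8, 0, R1, (0, 1))
(9, 0, R7, (1,))

bar 0: v0=G3 v1=G4 downbeat P8
bar 1: v0=F3 v1=F4 downbeat P8
bar 2: v0=A3 v1=C4 downbeat m3
bar 3: v0=B3 v1=F4 downbeat TT
bar 4: v0=A3 v1=C4 downbeat m3
bar 5: v0=C4 v1=A4 downbeat M6
bar 6: v0=B3 v1=F4 downbeat TT
bar 7: v0=D4 v1=D5 downbeat P8
bar 8: v0=E4 v1=E5 downbeat P8
bar 9: v0=A3 v1=F4 downbeat m6
bar 10: v0=G3 v1=G4 downbeat P8
  -> R4 @ bar 3 tick 0 v(0, 1): B3/F4 TT untreated
  -> R4 @ bar 6 tick 0 v(0, 1): B3/F4 TT untreated
  -> R2 @ bar 7 tick 0 v(0, 1): B3/F4 TT -> D4/D5 P8 similar
  -> R1 @ bar 8 tick 0 v(0, 1): D4/D5 P8 -> E4/E5 P8 similar
  -> R7 @ bar 9 tick 0 v(1,): B4->F4 leap 6st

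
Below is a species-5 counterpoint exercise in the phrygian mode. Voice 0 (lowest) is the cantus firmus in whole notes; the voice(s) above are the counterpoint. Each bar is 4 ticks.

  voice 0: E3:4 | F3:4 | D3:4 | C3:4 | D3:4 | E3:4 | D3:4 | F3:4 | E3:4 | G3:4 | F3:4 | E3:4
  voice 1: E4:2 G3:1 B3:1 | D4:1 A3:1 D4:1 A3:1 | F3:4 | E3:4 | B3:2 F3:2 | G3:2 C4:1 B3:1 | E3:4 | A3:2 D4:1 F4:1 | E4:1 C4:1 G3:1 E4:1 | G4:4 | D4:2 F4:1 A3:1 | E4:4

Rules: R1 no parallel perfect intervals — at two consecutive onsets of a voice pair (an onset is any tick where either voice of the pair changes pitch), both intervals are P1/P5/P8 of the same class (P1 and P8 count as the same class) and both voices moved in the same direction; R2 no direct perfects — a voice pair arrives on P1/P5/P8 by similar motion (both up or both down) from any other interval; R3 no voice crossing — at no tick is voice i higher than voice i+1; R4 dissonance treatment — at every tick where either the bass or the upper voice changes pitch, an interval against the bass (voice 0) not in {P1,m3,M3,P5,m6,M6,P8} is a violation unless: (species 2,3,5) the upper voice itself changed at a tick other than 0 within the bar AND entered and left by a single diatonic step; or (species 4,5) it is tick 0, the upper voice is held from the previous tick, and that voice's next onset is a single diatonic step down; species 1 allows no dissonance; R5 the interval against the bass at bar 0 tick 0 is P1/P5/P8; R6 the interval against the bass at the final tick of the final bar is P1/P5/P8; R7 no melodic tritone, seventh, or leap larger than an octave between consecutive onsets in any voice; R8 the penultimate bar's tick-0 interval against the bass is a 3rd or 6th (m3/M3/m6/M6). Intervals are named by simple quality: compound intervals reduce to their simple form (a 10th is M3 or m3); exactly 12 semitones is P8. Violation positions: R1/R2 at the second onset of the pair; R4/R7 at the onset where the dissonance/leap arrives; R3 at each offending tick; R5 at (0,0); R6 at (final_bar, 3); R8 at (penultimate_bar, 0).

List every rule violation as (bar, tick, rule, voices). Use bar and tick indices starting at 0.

(4, 2, R7, (1,))
(6, 0, R4, (0, 1))
(8, 0, R1, (0, 1))
(9, 0, R1, (0, 1))

bar 0: v0=E3 v1=E4 downbeat P8
bar 1: v0=F3 v1=D4 downbeat M6
bar 2: v0=D3 v1=F3 downbeat m3
bar 3: v0=C3 v1=E3 downbeat M3
bar 4: v0=D3 v1=B3 downbeat M6
bar 5: v0=E3 v1=G3 downbeat m3
bar 6: v0=D3 v1=E3 downbeat M2
bar 7: v0=F3 v1=A3 downbeat M3
bar 8: v0=E3 v1=E4 downbeat P8
bar 9: v0=G3 v1=G4 downbeat P8
bar 10: v0=F3 v1=D4 downbeat M6
bar 11: v0=E3 v1=E4 downbeat P8
  -> R7 @ bar 4 tick 2 v(1,): B3->F3 leap 6st
  -> R4 @ bar 6 tick 0 v(0, 1): D3/E3 M2 untreated
  -> R1 @ bar 8 tick 0 v(0, 1): F3/F4 P8 -> E3/E4 P8 similar
  -> R1 @ bar 9 tick 0 v(0, 1): E3/E4 P8 -> G3/G4 P8 similar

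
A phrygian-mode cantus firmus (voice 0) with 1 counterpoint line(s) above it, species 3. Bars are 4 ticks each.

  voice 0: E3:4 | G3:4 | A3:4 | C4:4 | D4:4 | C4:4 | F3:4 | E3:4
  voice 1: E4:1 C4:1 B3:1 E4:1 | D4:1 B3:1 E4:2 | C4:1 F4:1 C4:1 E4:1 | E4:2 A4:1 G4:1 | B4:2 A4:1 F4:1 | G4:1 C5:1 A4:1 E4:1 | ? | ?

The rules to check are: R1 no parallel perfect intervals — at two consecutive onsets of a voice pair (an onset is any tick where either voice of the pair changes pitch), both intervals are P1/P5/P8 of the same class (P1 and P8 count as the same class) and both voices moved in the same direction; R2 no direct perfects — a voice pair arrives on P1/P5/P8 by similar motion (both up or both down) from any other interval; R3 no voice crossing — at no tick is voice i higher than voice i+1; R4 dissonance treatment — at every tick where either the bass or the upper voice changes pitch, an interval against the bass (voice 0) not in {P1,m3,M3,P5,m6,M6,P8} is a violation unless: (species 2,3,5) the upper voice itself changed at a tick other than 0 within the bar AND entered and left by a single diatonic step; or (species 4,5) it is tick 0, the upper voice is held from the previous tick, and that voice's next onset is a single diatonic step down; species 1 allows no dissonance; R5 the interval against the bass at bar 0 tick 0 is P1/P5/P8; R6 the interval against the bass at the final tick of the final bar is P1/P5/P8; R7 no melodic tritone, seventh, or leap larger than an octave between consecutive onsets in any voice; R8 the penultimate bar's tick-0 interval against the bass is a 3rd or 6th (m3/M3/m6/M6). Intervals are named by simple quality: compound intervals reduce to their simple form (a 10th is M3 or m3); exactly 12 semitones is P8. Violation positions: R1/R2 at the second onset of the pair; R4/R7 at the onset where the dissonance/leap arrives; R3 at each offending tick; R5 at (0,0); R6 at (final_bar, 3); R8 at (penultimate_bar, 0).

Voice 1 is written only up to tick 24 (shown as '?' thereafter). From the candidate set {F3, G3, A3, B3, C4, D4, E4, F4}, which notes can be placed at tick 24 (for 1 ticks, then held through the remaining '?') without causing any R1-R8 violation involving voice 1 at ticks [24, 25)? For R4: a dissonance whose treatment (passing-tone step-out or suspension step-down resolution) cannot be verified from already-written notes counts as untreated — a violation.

F3: violates R2,R7,R8
G3: violates R4,R8
A3: legal
B3: violates R4,R8
C4: violates R2,R8
D4: legal
E4: violates R4,R8
F4: violates R8

{A3, D4}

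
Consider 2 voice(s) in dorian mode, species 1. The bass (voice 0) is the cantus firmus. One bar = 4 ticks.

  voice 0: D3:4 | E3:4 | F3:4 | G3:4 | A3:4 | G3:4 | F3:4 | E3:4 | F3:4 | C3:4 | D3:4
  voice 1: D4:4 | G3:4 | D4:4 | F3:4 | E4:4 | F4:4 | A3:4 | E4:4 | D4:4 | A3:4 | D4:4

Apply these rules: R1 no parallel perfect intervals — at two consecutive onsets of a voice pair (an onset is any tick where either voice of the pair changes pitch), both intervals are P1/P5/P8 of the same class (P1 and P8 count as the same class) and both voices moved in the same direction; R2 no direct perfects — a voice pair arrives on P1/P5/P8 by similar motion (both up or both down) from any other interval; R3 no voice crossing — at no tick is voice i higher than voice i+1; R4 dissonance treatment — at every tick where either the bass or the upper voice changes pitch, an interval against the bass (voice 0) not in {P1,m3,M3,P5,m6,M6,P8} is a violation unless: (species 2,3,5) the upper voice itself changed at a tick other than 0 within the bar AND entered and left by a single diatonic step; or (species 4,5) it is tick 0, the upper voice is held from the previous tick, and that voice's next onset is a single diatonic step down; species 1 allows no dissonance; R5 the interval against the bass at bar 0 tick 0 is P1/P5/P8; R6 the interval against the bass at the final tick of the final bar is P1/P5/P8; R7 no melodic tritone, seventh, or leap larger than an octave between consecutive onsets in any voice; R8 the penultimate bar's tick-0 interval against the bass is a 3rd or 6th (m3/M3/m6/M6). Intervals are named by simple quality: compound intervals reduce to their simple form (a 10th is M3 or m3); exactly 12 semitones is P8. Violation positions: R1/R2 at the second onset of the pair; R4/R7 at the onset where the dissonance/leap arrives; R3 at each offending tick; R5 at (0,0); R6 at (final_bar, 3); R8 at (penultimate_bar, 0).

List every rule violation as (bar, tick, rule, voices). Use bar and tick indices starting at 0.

bar 0: v0=D3 v1=D4 downbeat P8
bar 1: v0=E3 v1=G3 downbeat m3
bar 2: v0=F3 v1=D4 downbeat M6
bar 3: v0=G3 v1=F3 downbeat M2
bar 4: v0=A3 v1=E4 downbeat P5
bar 5: v0=G3 v1=F4 downbeat m7
bar 6: v0=F3 v1=A3 downbeat M3
bar 7: v0=E3 v1=E4 downbeat P8
bar 8: v0=F3 v1=D4 downbeat M6
bar 9: v0=C3 v1=A3 downbeat M6
bar 10: v0=D3 v1=D4 downbeat P8
  -> R3 @ bar 3 tick 0 v(0, 1): G3 above F3
  -> R4 @ bar 3 tick 0 v(0, 1): G3/F3 M2 untreated
  -> R3 @ bar 3 tick 1 v(0, 1): G3 above F3
  -> R3 @ bar 3 tick 2 v(0, 1): G3 above F3
  -> R3 @ bar 3 tick 3 v(0, 1): G3 above F3
  -> R2 @ bar 4 tick 0 v(0, 1): G3/F3 M2 -> A3/E4 P5 similar
  -> R7 @ bar 4 tick 0 v(1,): F3->E4 leap 11st
  -> R4 @ bar 5 tick 0 v(0, 1): G3/F4 m7 untreated
  -> R2 @ bar 10 tick 0 v(0, 1): C3/A3 M6 -> D3/D4 P8 similar

(3, 0, R3, (0, 1))
(3, 0, R4, (0, 1))
(3, 1, R3, (0, 1))
(3, 2, R3, (0, 1))
(3, 3, R3, (0, 1))
(4, 0, R2, (0, 1))
(4, 0, R7, (1,))
(5, 0, R4, (0, 1))
(10, 0, R2, (0, 1))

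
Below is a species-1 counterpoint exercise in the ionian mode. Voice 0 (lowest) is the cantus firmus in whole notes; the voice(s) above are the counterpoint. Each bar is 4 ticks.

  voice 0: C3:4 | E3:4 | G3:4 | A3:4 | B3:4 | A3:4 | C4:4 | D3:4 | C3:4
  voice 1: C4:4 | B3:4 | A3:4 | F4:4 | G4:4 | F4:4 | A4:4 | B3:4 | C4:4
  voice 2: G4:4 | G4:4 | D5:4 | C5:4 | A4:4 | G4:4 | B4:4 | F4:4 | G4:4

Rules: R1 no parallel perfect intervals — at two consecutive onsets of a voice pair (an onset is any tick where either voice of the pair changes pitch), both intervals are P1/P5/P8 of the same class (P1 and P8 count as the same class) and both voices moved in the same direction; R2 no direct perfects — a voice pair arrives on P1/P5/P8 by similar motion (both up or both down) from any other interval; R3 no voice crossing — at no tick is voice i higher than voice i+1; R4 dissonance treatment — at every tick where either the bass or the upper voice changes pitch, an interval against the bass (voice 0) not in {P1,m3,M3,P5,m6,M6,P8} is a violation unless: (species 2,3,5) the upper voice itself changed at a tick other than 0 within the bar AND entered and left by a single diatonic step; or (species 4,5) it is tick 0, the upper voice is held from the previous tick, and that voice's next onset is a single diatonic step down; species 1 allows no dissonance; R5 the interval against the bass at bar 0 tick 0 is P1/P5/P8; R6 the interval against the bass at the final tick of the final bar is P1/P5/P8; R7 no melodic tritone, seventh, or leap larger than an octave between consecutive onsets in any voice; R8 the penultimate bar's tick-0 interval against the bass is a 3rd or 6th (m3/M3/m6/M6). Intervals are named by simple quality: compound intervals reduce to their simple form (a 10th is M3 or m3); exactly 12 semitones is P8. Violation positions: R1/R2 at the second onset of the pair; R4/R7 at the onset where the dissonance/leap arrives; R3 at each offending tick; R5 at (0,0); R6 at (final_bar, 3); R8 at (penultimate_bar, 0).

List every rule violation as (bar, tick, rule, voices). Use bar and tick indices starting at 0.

(2, 0, R2, (0, 2))
(2, 0, R4, (0, 1))
(4, 0, R4, (0, 2))
(5, 0, R4, (0, 2))
(6, 0, R4, (0, 2))
(7, 0, R7, (0,))
(7, 0, R7, (1,))
(7, 0, R7, (2,))
(8, 0, R2, (1, 2))

bar 0: v0=C3 v1=C4 v2=G4 downbeat P5
bar 1: v0=E3 v1=B3 v2=G4 downbeat m3
bar 2: v0=G3 v1=A3 v2=D5 downbeat P5
bar 3: v0=A3 v1=F4 v2=C5 downbeat m3
bar 4: v0=B3 v1=G4 v2=A4 downbeat m7
bar 5: v0=A3 v1=F4 v2=G4 downbeat m7
bar 6: v0=C4 v1=A4 v2=B4 downbeat M7
bar 7: v0=D3 v1=B3 v2=F4 downbeat m3
bar 8: v0=C3 v1=C4 v2=G4 downbeat P5
  -> R2 @ bar 2 tick 0 v(0, 2): E3/G4 m3 -> G3/D5 P5 similar
  -> R4 @ bar 2 tick 0 v(0, 1): G3/A3 M2 untreated
  -> R4 @ bar 4 tick 0 v(0, 2): B3/A4 m7 untreated
  -> R4 @ bar 5 tick 0 v(0, 2): A3/G4 m7 untreated
  -> R4 @ bar 6 tick 0 v(0, 2): C4/B4 M7 untreated
  -> R7 @ bar 7 tick 0 v(0,): C4->D3 leap 10st
  -> R7 @ bar 7 tick 0 v(1,): A4->B3 leap 10st
  -> R7 @ bar 7 tick 0 v(2,): B4->F4 leap 6st
  -> R2 @ bar 8 tick 0 v(1, 2): B3/F4 TT -> C4/G4 P5 similar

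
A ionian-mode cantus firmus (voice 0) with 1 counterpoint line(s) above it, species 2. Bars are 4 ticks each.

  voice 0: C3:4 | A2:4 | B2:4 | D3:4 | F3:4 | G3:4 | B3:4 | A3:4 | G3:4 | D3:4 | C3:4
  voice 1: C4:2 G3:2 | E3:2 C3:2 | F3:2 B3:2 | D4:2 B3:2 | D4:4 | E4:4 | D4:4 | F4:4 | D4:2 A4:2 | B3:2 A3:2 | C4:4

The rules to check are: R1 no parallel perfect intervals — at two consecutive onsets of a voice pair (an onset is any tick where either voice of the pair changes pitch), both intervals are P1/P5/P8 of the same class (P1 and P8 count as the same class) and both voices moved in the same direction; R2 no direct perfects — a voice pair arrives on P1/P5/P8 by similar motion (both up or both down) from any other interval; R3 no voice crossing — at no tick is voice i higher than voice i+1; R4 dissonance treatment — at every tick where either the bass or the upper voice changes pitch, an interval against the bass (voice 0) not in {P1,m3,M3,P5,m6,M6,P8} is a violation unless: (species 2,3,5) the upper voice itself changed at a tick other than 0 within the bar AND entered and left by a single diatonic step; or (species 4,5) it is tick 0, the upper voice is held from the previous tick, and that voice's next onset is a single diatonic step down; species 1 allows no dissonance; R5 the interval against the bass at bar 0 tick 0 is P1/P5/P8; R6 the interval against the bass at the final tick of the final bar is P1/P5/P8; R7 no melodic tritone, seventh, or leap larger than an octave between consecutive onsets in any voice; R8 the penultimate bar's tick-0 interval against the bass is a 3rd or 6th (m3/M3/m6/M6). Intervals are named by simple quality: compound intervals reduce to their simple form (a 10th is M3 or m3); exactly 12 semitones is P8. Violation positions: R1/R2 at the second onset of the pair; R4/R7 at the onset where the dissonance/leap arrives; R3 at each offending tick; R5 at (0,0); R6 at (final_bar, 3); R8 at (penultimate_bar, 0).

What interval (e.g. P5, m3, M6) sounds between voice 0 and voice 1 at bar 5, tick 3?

voice 0=G3 voice 1=E4 -> M6

M6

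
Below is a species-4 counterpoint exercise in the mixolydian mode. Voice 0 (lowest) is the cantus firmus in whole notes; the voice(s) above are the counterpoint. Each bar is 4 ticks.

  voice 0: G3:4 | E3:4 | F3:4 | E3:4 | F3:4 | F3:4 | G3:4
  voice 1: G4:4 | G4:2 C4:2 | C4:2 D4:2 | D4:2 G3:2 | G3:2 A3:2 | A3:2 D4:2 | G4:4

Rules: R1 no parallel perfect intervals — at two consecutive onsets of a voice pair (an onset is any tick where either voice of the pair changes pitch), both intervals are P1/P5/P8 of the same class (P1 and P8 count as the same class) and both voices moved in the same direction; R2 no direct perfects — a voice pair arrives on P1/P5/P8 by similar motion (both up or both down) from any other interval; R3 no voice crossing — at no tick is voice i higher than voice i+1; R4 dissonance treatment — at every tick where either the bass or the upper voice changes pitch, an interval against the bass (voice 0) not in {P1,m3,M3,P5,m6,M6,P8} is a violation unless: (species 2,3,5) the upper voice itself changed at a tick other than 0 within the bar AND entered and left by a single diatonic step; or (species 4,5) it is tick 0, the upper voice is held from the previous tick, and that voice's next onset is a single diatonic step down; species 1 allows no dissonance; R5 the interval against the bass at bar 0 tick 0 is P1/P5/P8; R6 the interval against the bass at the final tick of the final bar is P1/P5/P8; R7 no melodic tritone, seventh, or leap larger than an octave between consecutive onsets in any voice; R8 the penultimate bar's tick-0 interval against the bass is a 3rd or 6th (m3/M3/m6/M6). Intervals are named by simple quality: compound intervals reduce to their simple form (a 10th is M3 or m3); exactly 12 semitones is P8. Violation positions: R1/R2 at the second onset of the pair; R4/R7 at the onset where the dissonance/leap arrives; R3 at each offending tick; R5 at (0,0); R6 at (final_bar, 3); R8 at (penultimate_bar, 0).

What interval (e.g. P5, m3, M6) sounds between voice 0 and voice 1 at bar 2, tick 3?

voice 0=F3 voice 1=D4 -> M6

M6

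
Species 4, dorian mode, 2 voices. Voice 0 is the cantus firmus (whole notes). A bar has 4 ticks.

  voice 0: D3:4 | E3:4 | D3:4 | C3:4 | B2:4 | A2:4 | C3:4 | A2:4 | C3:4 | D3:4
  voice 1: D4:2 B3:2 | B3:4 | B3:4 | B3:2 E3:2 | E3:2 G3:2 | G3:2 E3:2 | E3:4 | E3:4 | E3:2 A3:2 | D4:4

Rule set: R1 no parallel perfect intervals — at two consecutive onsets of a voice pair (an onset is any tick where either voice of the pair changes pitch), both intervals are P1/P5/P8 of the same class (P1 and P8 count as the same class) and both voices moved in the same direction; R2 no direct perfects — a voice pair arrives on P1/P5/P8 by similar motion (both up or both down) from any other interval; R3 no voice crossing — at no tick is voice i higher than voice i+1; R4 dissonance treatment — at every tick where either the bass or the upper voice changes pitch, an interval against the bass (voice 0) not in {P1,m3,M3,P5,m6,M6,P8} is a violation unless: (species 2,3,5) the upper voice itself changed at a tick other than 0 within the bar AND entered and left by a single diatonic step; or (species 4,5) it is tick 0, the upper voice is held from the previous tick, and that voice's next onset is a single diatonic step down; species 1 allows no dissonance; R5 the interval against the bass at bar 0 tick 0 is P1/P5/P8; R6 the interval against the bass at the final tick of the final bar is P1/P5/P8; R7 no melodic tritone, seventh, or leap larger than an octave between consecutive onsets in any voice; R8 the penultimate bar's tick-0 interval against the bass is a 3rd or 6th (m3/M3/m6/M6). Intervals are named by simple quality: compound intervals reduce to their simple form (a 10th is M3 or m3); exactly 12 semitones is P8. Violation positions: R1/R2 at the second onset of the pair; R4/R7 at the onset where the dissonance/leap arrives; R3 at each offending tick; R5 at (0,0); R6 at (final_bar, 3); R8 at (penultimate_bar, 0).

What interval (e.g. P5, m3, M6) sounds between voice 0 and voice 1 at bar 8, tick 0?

voice 0=C3 voice 1=E3 -> M3

M3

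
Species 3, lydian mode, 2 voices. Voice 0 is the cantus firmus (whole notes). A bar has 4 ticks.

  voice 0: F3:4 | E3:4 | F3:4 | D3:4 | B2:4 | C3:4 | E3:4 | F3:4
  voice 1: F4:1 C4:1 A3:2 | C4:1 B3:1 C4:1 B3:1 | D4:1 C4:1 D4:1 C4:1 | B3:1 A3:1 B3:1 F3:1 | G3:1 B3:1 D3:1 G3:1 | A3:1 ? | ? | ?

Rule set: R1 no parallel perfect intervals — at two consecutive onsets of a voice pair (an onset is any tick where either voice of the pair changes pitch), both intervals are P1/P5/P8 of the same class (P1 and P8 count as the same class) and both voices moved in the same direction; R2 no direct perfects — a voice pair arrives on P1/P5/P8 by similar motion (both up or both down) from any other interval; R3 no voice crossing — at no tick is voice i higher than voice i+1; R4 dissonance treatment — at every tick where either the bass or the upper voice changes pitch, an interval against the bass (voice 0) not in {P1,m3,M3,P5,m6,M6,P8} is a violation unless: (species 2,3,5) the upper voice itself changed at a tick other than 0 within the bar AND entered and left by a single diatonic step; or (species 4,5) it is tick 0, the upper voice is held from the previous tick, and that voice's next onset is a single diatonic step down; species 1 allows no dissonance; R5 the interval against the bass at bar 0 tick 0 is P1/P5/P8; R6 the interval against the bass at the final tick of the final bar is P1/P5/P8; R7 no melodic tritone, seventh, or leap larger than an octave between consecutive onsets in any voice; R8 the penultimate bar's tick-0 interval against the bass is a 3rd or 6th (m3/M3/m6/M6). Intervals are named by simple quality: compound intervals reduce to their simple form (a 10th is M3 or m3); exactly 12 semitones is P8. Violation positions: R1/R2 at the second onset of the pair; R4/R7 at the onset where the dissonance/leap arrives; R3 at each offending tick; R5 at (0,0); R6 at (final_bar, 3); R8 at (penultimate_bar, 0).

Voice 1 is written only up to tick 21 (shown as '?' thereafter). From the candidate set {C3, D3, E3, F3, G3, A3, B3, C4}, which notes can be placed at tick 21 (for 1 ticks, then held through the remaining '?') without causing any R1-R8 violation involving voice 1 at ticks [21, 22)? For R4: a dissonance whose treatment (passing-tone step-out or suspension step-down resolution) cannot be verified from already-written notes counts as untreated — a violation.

{A3, C3, C4, E3, G3}

C3: legal
D3: violates R4
E3: legal
F3: violates R4
G3: legal
A3: legal
B3: violates R4
C4: legal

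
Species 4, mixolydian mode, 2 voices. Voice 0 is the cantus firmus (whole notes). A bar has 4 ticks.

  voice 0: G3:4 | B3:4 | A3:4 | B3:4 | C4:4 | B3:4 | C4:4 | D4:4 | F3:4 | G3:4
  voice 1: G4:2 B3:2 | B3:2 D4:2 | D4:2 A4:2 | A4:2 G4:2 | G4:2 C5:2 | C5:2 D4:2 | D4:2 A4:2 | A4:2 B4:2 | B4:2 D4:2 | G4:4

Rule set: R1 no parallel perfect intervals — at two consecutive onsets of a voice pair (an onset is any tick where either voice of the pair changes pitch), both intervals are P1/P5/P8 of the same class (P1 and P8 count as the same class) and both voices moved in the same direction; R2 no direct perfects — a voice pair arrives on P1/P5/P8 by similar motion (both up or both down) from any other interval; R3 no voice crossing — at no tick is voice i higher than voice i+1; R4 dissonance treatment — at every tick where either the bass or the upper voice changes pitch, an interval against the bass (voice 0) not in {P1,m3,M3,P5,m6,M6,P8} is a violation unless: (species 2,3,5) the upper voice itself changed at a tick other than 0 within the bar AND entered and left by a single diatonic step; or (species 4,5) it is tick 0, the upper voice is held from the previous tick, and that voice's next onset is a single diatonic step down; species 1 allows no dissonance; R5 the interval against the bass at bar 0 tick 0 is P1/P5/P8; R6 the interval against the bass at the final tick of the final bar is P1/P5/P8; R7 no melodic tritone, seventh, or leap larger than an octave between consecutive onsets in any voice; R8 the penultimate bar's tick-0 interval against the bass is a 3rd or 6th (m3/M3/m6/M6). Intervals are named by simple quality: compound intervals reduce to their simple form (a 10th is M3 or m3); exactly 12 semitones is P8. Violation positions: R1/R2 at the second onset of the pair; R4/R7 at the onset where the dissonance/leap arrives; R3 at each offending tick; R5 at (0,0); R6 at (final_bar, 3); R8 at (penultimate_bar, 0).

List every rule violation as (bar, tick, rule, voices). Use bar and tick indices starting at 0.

bar 0: v0=G3 v1=G4 downbeat P8
bar 1: v0=B3 v1=B3 downbeat P1
bar 2: v0=A3 v1=D4 downbeat P4
bar 3: v0=B3 v1=A4 downbeat m7
bar 4: v0=C4 v1=G4 downbeat P5
bar 5: v0=B3 v1=C5 downbeat m2
bar 6: v0=C4 v1=D4 downbeat M2
bar 7: v0=D4 v1=A4 downbeat P5
bar 8: v0=F3 v1=B4 downbeat TT
bar 9: v0=G3 v1=G4 downbeat P8
  -> R4 @ bar 2 tick 0 v(0, 1): A3/D4 P4 untreated
  -> R4 @ bar 5 tick 0 v(0, 1): B3/C5 m2 untreated
  -> R7 @ bar 5 tick 2 v(1,): C5->D4 leap 10st
  -> R4 @ bar 6 tick 0 v(0, 1): C4/D4 M2 untreated
  -> R4 @ bar 8 tick 0 v(0, 1): F3/B4 TT untreated
  -> R8 @ bar 8 tick 0 v(0, 1): penult TT not 3rd/6th
  -> R2 @ bar 9 tick 0 v(0, 1): F3/D4 M6 -> G3/G4 P8 similar

(2, 0, R4, (0, 1))
(5, 0, R4, (0, 1))
(5, 2, R7, (1,))
(6, 0, R4, (0, 1))
(8, 0, R4, (0, 1))
(8, 0, R8, (0, 1))
(9, 0, R2, (0, 1))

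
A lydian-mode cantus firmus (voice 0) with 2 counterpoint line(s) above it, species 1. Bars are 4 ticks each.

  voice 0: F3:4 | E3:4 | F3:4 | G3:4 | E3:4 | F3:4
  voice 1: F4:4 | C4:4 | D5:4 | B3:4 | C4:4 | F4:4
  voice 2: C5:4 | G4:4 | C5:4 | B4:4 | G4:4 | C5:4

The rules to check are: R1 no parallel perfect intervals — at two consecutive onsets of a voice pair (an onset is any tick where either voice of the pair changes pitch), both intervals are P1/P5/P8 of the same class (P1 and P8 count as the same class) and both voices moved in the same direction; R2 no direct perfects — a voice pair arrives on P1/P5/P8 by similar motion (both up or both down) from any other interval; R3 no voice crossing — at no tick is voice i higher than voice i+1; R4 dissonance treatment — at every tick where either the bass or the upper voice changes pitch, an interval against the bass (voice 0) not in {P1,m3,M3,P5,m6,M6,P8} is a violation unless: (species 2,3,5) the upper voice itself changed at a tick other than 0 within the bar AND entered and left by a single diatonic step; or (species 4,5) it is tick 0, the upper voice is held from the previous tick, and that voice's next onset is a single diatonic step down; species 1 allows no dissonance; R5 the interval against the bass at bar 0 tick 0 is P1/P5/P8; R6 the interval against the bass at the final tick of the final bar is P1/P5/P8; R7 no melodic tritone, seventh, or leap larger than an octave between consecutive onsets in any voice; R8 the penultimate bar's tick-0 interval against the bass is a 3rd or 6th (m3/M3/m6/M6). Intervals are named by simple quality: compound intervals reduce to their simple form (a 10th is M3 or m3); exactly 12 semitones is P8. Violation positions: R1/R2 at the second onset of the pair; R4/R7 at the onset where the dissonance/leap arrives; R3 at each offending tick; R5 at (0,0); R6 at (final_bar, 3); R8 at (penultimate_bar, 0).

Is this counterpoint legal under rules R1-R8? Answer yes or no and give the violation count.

bar 0: v0=F3 v1=F4 v2=C5 (P5)
bar 1: v0=E3 v1=C4 v2=G4 (m3)
bar 2: v0=F3 v1=D5 v2=C5 (P5)
bar 3: v0=G3 v1=B3 v2=B4 (M3)
bar 4: v0=E3 v1=C4 v2=G4 (m3)
bar 5: v0=F3 v1=F4 v2=C5 (P5)
  R1 @ bar1.0: F4/C5 P5 -> C4/G4 P5 similar
  R2 @ bar2.0: E3/G4 m3 -> F3/C5 P5 similar
  R3 @ bar2.0: D5 above C5
  R7 @ bar2.0: C4->D5 leap 14st
  R3 @ bar2.1: D5 above C5
  R3 @ bar2.2: D5 above C5
  R3 @ bar2.3: D5 above C5
  R2 @ bar3.0: D5/C5 M2 -> B3/B4 P8 similar
  R7 @ bar3.0: D5->B3 leap 15st
  R1 @ bar5.0: C4/G4 P5 -> F4/C5 P5 similar
  R2 @ bar5.0: E3/C4 m6 -> F3/F4 P8 similar
  R2 @ bar5.0: E3/G4 m3 -> F3/C5 P5 similar

No (12 violations)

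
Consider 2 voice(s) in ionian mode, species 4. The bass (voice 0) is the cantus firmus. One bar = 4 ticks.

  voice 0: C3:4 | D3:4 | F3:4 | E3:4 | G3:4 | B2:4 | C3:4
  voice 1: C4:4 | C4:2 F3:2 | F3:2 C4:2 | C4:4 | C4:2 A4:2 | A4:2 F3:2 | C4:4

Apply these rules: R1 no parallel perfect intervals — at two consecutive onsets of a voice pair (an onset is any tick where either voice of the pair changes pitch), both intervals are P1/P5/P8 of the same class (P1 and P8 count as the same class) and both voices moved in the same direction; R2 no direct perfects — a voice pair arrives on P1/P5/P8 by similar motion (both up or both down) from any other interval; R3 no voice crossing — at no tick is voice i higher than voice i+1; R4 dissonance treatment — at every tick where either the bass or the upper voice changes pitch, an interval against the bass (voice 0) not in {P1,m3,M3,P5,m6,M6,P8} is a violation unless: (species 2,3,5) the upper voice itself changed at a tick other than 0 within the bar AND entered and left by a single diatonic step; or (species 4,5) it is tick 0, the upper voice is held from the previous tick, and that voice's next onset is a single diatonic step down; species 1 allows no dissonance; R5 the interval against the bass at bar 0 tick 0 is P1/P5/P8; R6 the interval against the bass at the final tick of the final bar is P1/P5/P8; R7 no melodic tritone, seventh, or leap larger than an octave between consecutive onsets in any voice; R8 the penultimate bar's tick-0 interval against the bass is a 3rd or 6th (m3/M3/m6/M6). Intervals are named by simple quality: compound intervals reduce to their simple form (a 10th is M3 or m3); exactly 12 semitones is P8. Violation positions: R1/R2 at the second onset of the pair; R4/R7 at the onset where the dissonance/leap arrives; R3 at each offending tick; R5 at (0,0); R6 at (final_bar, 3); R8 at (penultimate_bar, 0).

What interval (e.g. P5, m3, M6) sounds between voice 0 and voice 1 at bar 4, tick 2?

voice 0=G3 voice 1=A4 -> M2

M2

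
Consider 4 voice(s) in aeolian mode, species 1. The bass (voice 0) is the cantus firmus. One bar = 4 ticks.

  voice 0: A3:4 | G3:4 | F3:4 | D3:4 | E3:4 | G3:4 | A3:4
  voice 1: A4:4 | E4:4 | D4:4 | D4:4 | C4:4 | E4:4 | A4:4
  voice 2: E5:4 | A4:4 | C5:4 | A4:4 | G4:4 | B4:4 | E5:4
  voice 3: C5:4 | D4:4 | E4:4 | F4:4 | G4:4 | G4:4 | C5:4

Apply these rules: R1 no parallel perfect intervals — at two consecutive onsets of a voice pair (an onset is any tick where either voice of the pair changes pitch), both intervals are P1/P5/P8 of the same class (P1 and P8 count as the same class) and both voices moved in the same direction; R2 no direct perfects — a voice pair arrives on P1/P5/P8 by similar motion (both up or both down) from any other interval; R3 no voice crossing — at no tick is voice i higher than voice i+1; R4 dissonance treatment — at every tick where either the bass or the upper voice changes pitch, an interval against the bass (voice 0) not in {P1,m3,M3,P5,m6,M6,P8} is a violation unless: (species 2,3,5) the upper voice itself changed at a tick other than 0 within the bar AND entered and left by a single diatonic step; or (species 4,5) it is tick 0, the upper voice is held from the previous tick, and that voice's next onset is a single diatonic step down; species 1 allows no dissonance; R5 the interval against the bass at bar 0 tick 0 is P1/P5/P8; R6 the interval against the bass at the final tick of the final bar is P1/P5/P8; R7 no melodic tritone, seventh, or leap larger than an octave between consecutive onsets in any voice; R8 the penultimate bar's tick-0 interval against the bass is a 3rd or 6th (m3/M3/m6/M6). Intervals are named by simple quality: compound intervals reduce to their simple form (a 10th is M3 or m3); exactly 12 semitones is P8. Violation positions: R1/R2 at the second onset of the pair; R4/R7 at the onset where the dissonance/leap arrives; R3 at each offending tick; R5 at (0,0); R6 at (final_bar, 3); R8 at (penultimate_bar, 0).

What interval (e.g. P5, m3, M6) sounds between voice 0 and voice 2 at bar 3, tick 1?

P5

voice 0=D3 voice 2=A4 -> P5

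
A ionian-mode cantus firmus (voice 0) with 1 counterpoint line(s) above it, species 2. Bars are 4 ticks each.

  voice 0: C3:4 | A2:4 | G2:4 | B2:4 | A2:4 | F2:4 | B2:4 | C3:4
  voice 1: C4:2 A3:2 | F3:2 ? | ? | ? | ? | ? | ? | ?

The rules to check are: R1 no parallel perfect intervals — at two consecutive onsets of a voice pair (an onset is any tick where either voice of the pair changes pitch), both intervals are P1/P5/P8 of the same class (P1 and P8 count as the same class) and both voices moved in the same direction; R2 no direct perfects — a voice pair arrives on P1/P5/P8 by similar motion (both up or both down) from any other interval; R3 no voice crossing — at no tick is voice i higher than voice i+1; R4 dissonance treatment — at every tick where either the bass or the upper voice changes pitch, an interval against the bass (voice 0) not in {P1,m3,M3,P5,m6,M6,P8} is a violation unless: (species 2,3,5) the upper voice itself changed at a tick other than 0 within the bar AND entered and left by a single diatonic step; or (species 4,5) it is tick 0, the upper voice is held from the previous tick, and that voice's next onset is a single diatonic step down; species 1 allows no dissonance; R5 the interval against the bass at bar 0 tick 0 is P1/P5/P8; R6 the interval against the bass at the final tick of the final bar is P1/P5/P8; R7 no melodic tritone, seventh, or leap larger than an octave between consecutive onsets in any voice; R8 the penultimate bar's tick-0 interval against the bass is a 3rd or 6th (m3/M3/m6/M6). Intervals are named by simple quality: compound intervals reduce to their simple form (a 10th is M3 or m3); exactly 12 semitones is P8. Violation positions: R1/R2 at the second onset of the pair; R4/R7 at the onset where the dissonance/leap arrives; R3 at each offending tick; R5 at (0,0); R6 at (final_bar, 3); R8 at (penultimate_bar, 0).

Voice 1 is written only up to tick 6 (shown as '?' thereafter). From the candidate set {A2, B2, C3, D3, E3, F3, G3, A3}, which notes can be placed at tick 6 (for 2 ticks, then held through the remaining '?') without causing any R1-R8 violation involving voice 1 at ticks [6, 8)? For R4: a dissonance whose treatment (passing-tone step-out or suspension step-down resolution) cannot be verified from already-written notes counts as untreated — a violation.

{A2, A3, C3, E3, F3}

A2: legal
B2: violates R4,R7
C3: legal
D3: violates R4
E3: legal
F3: legal
G3: violates R4
A3: legal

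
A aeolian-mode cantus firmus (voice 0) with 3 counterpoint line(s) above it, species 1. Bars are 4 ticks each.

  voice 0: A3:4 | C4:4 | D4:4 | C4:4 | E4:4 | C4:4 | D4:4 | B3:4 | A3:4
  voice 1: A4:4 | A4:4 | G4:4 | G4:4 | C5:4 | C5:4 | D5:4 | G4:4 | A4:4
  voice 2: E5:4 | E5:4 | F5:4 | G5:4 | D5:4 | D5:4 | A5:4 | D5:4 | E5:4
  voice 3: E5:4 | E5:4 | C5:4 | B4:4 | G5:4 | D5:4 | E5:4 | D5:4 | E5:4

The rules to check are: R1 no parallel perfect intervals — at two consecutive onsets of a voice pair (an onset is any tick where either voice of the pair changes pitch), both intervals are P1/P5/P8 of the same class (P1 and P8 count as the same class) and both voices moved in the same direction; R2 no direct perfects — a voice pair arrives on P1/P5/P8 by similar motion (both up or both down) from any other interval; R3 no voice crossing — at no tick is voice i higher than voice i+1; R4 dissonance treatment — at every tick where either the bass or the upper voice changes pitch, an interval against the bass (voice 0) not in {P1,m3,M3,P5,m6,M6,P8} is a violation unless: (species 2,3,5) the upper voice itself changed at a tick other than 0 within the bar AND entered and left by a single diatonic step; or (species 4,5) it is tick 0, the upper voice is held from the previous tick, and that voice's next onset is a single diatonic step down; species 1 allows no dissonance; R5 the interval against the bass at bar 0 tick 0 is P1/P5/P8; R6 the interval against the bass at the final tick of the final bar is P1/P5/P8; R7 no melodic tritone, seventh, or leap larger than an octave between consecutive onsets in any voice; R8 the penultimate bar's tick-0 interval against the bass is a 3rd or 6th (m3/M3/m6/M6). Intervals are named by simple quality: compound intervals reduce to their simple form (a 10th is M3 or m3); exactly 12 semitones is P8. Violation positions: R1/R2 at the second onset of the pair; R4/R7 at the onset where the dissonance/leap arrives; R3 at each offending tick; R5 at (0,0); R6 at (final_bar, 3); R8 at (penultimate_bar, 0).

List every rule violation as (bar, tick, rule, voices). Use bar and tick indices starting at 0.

bar 0: v0=A3 v1=A4 v2=E5 v3=E5 downbeat P5
bar 1: v0=C4 v1=A4 v2=E5 v3=E5 downbeat M3
bar 2: v0=D4 v1=G4 v2=F5 v3=C5 downbeat m7
bar 3: v0=C4 v1=G4 v2=G5 v3=B4 downbeat M7
bar 4: v0=E4 v1=C5 v2=D5 v3=G5 downbeat m3
bar 5: v0=C4 v1=C5 v2=D5 v3=D5 downbeat M2
bar 6: v0=D4 v1=D5 v2=A5 v3=E5 downbeat M2
bar 7: v0=B3 v1=G4 v2=D5 v3=D5 downbeat m3
bar 8: v0=A3 v1=A4 v2=E5 v3=E5 downbeat P5
  -> R3 @ bar 2 tick 0 v(2, 3): F5 above C5
  -> R4 @ bar 2 tick 0 v(0, 1): D4/G4 P4 untreated
  -> R4 @ bar 2 tick 0 v(0, 3): D4/C5 m7 untreated
  -> R3 @ bar 2 tick 1 v(2, 3): F5 above C5
  -> R3 @ bar 2 tick 2 v(2, 3): F5 above C5
  -> R3 @ bar 2 tick 3 v(2, 3): F5 above C5
  -> R3 @ bar 3 tick 0 v(2, 3): G5 above B4
  -> R4 @ bar 3 tick 0 v(0, 3): C4/B4 M7 untreated
  -> R3 @ bar 3 tick 1 v(2, 3): G5 above B4
  -> R3 @ bar 3 tick 2 v(2, 3): G5 above B4
  -> R3 @ bar 3 tick 3 v(2, 3): G5 above B4
  -> R2 @ bar 4 tick 0 v(1, 3): G4/B4 M3 -> C5/G5 P5 similar
  -> R4 @ bar 4 tick 0 v(0, 2): E4/D5 m7 untreated
  -> R4 @ bar 5 tick 0 v(0, 2): C4/D5 M2 untreated
  -> R4 @ bar 5 tick 0 v(0, 3): C4/D5 M2 untreated
  -> R1 @ bar 6 tick 0 v(0, 1): C4/C5 P8 -> D4/D5 P8 similar
  -> R2 @ bar 6 tick 0 v(0, 2): C4/D5 M2 -> D4/A5 P5 similar
  -> R2 @ bar 6 tick 0 v(1, 2): C5/D5 M2 -> D5/A5 P5 similar
  -> R3 @ bar 6 tick 0 v(2, 3): A5 above E5
  -> R4 @ bar 6 tick 0 v(0, 3): D4/E5 M2 untreated
  -> R3 @ bar 6 tick 1 v(2, 3): A5 above E5
  -> R3 @ bar 6 tick 2 v(2, 3): A5 above E5
  -> R3 @ bar 6 tick 3 v(2, 3): A5 above E5
  -> R1 @ bar 7 tick 0 v(1, 2): D5/A5 P5 -> G4/D5 P5 similar
  -> R2 @ bar 7 tick 0 v(1, 3): D5/E5 M2 -> G4/D5 P5 similar
  -> R2 @ bar 7 tick 0 v(2, 3): A5/E5 P4 -> D5/D5 P1 similar
  -> R1 @ bar 8 tick 0 v(1, 2): G4/D5 P5 -> A4/E5 P5 similar
  -> R1 @ bar 8 tick 0 v(1, 3): G4/D5 P5 -> A4/E5 P5 similar
  -> R1 @ bar 8 tick 0 v(2, 3): D5/D5 P1 -> E5/E5 P1 similar

(2, 0, R3, (2, 3))
(2, 0, R4, (0, 1))
(2, 0, R4, (0, 3))
(2, 1, R3, (2, 3))
(2, 2, R3, (2, 3))
(2, 3, R3, (2, 3))
(3, 0, R3, (2, 3))
(3, 0, R4, (0, 3))
(3, 1, R3, (2, 3))
(3, 2, R3, (2, 3))
(3, 3, R3, (2, 3))
(4, 0, R2, (1, 3))
(4, 0, R4, (0, 2))
(5, 0, R4, (0, 2))
(5, 0, R4, (0, 3))
(6, 0, R1, (0, 1))
(6, 0, R2, (0, 2))
(6, 0, R2, (1, 2))
(6, 0, R3, (2, 3))
(6, 0, R4, (0, 3))
(6, 1, R3, (2, 3))
(6, 2, R3, (2, 3))
(6, 3, R3, (2, 3))
(7, 0, R1, (1, 2))
(7, 0, R2, (1, 3))
(7, 0, R2, (2, 3))
(8, 0, R1, (1, 2))
(8, 0, R1, (1, 3))
(8, 0, R1, (2, 3))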